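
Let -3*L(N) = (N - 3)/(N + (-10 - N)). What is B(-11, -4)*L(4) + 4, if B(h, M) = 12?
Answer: 22/5 ≈ 4.4000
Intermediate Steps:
L(N) = -⅒ + N/30 (L(N) = -(N - 3)/(3*(N + (-10 - N))) = -(-3 + N)/(3*(-10)) = -(-3 + N)*(-1)/(3*10) = -(3/10 - N/10)/3 = -⅒ + N/30)
B(-11, -4)*L(4) + 4 = 12*(-⅒ + (1/30)*4) + 4 = 12*(-⅒ + 2/15) + 4 = 12*(1/30) + 4 = ⅖ + 4 = 22/5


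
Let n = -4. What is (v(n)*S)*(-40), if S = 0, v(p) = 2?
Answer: 0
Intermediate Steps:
(v(n)*S)*(-40) = (2*0)*(-40) = 0*(-40) = 0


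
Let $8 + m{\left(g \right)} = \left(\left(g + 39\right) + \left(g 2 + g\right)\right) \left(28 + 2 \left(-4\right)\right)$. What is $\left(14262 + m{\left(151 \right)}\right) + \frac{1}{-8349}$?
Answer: $\frac{226374785}{8349} \approx 27114.0$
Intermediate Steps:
$m{\left(g \right)} = 772 + 80 g$ ($m{\left(g \right)} = -8 + \left(\left(g + 39\right) + \left(g 2 + g\right)\right) \left(28 + 2 \left(-4\right)\right) = -8 + \left(\left(39 + g\right) + \left(2 g + g\right)\right) \left(28 - 8\right) = -8 + \left(\left(39 + g\right) + 3 g\right) 20 = -8 + \left(39 + 4 g\right) 20 = -8 + \left(780 + 80 g\right) = 772 + 80 g$)
$\left(14262 + m{\left(151 \right)}\right) + \frac{1}{-8349} = \left(14262 + \left(772 + 80 \cdot 151\right)\right) + \frac{1}{-8349} = \left(14262 + \left(772 + 12080\right)\right) - \frac{1}{8349} = \left(14262 + 12852\right) - \frac{1}{8349} = 27114 - \frac{1}{8349} = \frac{226374785}{8349}$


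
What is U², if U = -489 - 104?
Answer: 351649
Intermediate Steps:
U = -593
U² = (-593)² = 351649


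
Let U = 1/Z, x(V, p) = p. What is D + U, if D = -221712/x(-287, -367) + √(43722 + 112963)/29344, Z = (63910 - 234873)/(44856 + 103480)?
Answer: 37850109344/62743421 + √156685/29344 ≈ 603.27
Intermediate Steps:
Z = -170963/148336 ≈ -1.1525
U = -148336/170963 (U = 1/(-170963/148336) = -148336/170963 ≈ -0.86765)
D = 221712/367 + √156685/29344 (D = -221712/(-367) + √(43722 + 112963)/29344 = -221712*(-1/367) + √156685*(1/29344) = 221712/367 + √156685/29344 ≈ 604.13)
D + U = (221712/367 + √156685/29344) - 148336/170963 = 37850109344/62743421 + √156685/29344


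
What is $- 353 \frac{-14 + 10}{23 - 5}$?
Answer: $\frac{706}{9} \approx 78.444$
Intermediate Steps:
$- 353 \frac{-14 + 10}{23 - 5} = - 353 \left(- \frac{4}{18}\right) = - 353 \left(\left(-4\right) \frac{1}{18}\right) = \left(-353\right) \left(- \frac{2}{9}\right) = \frac{706}{9}$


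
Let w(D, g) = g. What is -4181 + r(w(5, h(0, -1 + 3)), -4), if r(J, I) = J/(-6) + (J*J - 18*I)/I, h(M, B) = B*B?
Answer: -12611/3 ≈ -4203.7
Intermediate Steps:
h(M, B) = B**2
r(J, I) = -J/6 + (J**2 - 18*I)/I (r(J, I) = J*(-1/6) + (J**2 - 18*I)/I = -J/6 + (J**2 - 18*I)/I)
-4181 + r(w(5, h(0, -1 + 3)), -4) = -4181 + (-18 - (-1 + 3)**2/6 + ((-1 + 3)**2)**2/(-4)) = -4181 + (-18 - 1/6*2**2 - (2**2)**2/4) = -4181 + (-18 - 1/6*4 - 1/4*4**2) = -4181 + (-18 - 2/3 - 1/4*16) = -4181 + (-18 - 2/3 - 4) = -4181 - 68/3 = -12611/3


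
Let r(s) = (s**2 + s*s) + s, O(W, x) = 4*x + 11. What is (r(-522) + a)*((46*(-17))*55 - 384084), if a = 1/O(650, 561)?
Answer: -524354293355714/2255 ≈ -2.3253e+11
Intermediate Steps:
O(W, x) = 11 + 4*x
r(s) = s + 2*s**2 (r(s) = (s**2 + s**2) + s = 2*s**2 + s = s + 2*s**2)
a = 1/2255 (a = 1/(11 + 4*561) = 1/(11 + 2244) = 1/2255 ≈ 0.00044346)
(r(-522) + a)*((46*(-17))*55 - 384084) = (-522*(1 + 2*(-522)) + 1/2255)*((46*(-17))*55 - 384084) = (-522*(1 - 1044) + 1/2255)*(-782*55 - 384084) = (-522*(-1043) + 1/2255)*(-43010 - 384084) = (544446 + 1/2255)*(-427094) = (1227725731/2255)*(-427094) = -524354293355714/2255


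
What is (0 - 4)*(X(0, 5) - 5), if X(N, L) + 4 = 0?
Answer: 36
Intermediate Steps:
X(N, L) = -4 (X(N, L) = -4 + 0 = -4)
(0 - 4)*(X(0, 5) - 5) = (0 - 4)*(-4 - 5) = -4*(-9) = 36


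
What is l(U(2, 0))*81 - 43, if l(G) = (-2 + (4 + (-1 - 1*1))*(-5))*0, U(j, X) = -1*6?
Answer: -43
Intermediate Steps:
U(j, X) = -6
l(G) = 0 (l(G) = (-2 + (4 + (-1 - 1))*(-5))*0 = (-2 + (4 - 2)*(-5))*0 = (-2 + 2*(-5))*0 = (-2 - 10)*0 = -12*0 = 0)
l(U(2, 0))*81 - 43 = 0*81 - 43 = 0 - 43 = -43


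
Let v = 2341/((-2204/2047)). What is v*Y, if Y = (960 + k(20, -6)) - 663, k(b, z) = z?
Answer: -1394479857/2204 ≈ -6.3270e+5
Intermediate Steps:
Y = 291 (Y = (960 - 6) - 663 = 954 - 663 = 291)
v = -4792027/2204 (v = 2341/((-2204*1/2047)) = 2341/(-2204/2047) = 2341*(-2047/2204) = -4792027/2204 ≈ -2174.2)
v*Y = -4792027/2204*291 = -1394479857/2204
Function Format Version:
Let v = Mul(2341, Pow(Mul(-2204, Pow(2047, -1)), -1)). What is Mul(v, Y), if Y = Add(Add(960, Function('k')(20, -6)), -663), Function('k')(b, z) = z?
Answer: Rational(-1394479857, 2204) ≈ -6.3270e+5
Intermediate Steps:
Y = 291 (Y = Add(Add(960, -6), -663) = Add(954, -663) = 291)
v = Rational(-4792027, 2204) (v = Mul(2341, Pow(Mul(-2204, Rational(1, 2047)), -1)) = Mul(2341, Pow(Rational(-2204, 2047), -1)) = Mul(2341, Rational(-2047, 2204)) = Rational(-4792027, 2204) ≈ -2174.2)
Mul(v, Y) = Mul(Rational(-4792027, 2204), 291) = Rational(-1394479857, 2204)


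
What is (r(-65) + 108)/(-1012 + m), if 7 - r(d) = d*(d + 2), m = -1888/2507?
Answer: 2494465/634743 ≈ 3.9299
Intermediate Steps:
m = -1888/2507 (m = -1888*1/2507 = -1888/2507 ≈ -0.75309)
r(d) = 7 - d*(2 + d) (r(d) = 7 - d*(d + 2) = 7 - d*(2 + d))
(r(-65) + 108)/(-1012 + m) = ((7 - 1*(-65)**2 - 2*(-65)) + 108)/(-1012 - 1888/2507) = ((7 - 1*4225 + 130) + 108)/(-2538972/2507) = ((7 - 4225 + 130) + 108)*(-2507/2538972) = (-4088 + 108)*(-2507/2538972) = -3980*(-2507/2538972) = 2494465/634743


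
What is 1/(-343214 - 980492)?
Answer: -1/1323706 ≈ -7.5545e-7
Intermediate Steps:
1/(-343214 - 980492) = 1/(-1323706) = -1/1323706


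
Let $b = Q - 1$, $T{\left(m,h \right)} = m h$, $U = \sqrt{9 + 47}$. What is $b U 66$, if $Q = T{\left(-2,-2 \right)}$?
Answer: $396 \sqrt{14} \approx 1481.7$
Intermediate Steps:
$U = 2 \sqrt{14}$ ($U = \sqrt{56} = 2 \sqrt{14} \approx 7.4833$)
$T{\left(m,h \right)} = h m$
$Q = 4$ ($Q = \left(-2\right) \left(-2\right) = 4$)
$b = 3$ ($b = 4 - 1 = 3$)
$b U 66 = 3 \cdot 2 \sqrt{14} \cdot 66 = 6 \sqrt{14} \cdot 66 = 396 \sqrt{14}$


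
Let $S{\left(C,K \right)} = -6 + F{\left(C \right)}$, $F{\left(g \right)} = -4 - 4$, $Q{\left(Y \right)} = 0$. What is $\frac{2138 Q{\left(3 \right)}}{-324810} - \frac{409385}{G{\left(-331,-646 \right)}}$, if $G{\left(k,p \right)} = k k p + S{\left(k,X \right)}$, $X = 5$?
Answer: $\frac{81877}{14155284} \approx 0.0057842$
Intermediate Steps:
$F{\left(g \right)} = -8$ ($F{\left(g \right)} = -4 - 4 = -8$)
$S{\left(C,K \right)} = -14$ ($S{\left(C,K \right)} = -6 - 8 = -14$)
$G{\left(k,p \right)} = -14 + p k^{2}$ ($G{\left(k,p \right)} = k k p - 14 = k^{2} p - 14 = p k^{2} - 14 = -14 + p k^{2}$)
$\frac{2138 Q{\left(3 \right)}}{-324810} - \frac{409385}{G{\left(-331,-646 \right)}} = \frac{2138 \cdot 0}{-324810} - \frac{409385}{-14 - 646 \left(-331\right)^{2}} = 0 \left(- \frac{1}{324810}\right) - \frac{409385}{-14 - 70776406} = 0 - \frac{409385}{-14 - 70776406} = 0 - \frac{409385}{-70776420} = 0 - - \frac{81877}{14155284} = 0 + \frac{81877}{14155284} = \frac{81877}{14155284}$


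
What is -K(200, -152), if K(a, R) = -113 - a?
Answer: 313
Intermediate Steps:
-K(200, -152) = -(-113 - 1*200) = -(-113 - 200) = -1*(-313) = 313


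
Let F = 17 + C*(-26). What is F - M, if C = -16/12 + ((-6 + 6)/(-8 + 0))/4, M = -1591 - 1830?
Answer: 10418/3 ≈ 3472.7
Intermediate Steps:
M = -3421
C = -4/3 (C = -16*1/12 + (0/(-8))*(¼) = -4/3 + (0*(-⅛))*(¼) = -4/3 + 0*(¼) = -4/3 + 0 = -4/3 ≈ -1.3333)
F = 155/3 (F = 17 - 4/3*(-26) = 17 + 104/3 = 155/3 ≈ 51.667)
F - M = 155/3 - 1*(-3421) = 155/3 + 3421 = 10418/3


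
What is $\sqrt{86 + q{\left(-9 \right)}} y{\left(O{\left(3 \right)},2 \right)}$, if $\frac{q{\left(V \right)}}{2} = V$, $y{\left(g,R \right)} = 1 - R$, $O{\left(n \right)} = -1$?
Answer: $- 2 \sqrt{17} \approx -8.2462$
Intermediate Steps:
$q{\left(V \right)} = 2 V$
$\sqrt{86 + q{\left(-9 \right)}} y{\left(O{\left(3 \right)},2 \right)} = \sqrt{86 + 2 \left(-9\right)} \left(1 - 2\right) = \sqrt{86 - 18} \left(1 - 2\right) = \sqrt{68} \left(-1\right) = 2 \sqrt{17} \left(-1\right) = - 2 \sqrt{17}$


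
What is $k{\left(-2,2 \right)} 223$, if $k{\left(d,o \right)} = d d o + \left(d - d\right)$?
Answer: $1784$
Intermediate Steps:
$k{\left(d,o \right)} = o d^{2}$ ($k{\left(d,o \right)} = d^{2} o + 0 = o d^{2} + 0 = o d^{2}$)
$k{\left(-2,2 \right)} 223 = 2 \left(-2\right)^{2} \cdot 223 = 2 \cdot 4 \cdot 223 = 8 \cdot 223 = 1784$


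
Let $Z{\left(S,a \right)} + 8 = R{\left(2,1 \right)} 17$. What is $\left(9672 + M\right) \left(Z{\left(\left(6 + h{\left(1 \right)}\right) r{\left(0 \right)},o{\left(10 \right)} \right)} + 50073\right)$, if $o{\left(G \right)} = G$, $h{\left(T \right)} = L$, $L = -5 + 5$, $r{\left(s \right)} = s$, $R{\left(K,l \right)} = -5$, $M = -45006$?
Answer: $-1765993320$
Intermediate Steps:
$L = 0$
$h{\left(T \right)} = 0$
$Z{\left(S,a \right)} = -93$ ($Z{\left(S,a \right)} = -8 - 85 = -93$)
$\left(9672 + M\right) \left(Z{\left(\left(6 + h{\left(1 \right)}\right) r{\left(0 \right)},o{\left(10 \right)} \right)} + 50073\right) = \left(9672 - 45006\right) \left(-93 + 50073\right) = \left(-35334\right) 49980 = -1765993320$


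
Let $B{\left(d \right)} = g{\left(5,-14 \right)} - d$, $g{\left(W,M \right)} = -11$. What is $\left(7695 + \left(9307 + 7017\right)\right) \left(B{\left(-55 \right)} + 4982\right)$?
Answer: $120719494$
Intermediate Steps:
$B{\left(d \right)} = -11 - d$
$\left(7695 + \left(9307 + 7017\right)\right) \left(B{\left(-55 \right)} + 4982\right) = \left(7695 + \left(9307 + 7017\right)\right) \left(\left(-11 - -55\right) + 4982\right) = \left(7695 + 16324\right) \left(\left(-11 + 55\right) + 4982\right) = 24019 \left(44 + 4982\right) = 24019 \cdot 5026 = 120719494$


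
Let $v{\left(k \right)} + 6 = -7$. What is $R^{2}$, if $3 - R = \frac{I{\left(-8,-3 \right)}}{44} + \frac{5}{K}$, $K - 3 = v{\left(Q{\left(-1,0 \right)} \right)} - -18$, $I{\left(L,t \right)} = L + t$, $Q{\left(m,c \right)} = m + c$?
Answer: $\frac{441}{64} \approx 6.8906$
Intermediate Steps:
$Q{\left(m,c \right)} = c + m$
$v{\left(k \right)} = -13$ ($v{\left(k \right)} = -6 - 7 = -13$)
$K = 8$ ($K = 3 - -5 = 3 + \left(-13 + 18\right) = 3 + 5 = 8$)
$R = \frac{21}{8}$ ($R = 3 - \left(\frac{-8 - 3}{44} + \frac{5}{8}\right) = 3 - \left(\left(-11\right) \frac{1}{44} + 5 \cdot \frac{1}{8}\right) = 3 - \left(- \frac{1}{4} + \frac{5}{8}\right) = 3 - \frac{3}{8} = \frac{21}{8} \approx 2.625$)
$R^{2} = \left(\frac{21}{8}\right)^{2} = \frac{441}{64}$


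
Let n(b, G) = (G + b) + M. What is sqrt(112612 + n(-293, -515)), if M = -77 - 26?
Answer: sqrt(111701) ≈ 334.22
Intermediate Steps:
M = -103
n(b, G) = -103 + G + b (n(b, G) = (G + b) - 103 = -103 + G + b)
sqrt(112612 + n(-293, -515)) = sqrt(112612 + (-103 - 515 - 293)) = sqrt(112612 - 911) = sqrt(111701)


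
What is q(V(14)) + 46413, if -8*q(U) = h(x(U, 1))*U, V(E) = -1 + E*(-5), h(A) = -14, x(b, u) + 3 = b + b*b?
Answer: 185155/4 ≈ 46289.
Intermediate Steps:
x(b, u) = -3 + b + b² (x(b, u) = -3 + (b + b*b) = -3 + (b + b²) = -3 + b + b²)
V(E) = -1 - 5*E
q(U) = 7*U/4 (q(U) = -(-7)*U/4 = 7*U/4)
q(V(14)) + 46413 = 7*(-1 - 5*14)/4 + 46413 = 7*(-1 - 70)/4 + 46413 = (7/4)*(-71) + 46413 = -497/4 + 46413 = 185155/4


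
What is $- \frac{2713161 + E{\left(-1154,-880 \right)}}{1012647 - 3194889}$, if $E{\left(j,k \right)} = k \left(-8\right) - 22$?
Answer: $\frac{2720179}{2182242} \approx 1.2465$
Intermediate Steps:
$E{\left(j,k \right)} = -22 - 8 k$ ($E{\left(j,k \right)} = - 8 k - 22 = -22 - 8 k$)
$- \frac{2713161 + E{\left(-1154,-880 \right)}}{1012647 - 3194889} = - \frac{2713161 - -7018}{1012647 - 3194889} = - \frac{2713161 + \left(-22 + 7040\right)}{-2182242} = - \frac{\left(2713161 + 7018\right) \left(-1\right)}{2182242} = - \frac{2720179 \left(-1\right)}{2182242} = \left(-1\right) \left(- \frac{2720179}{2182242}\right) = \frac{2720179}{2182242}$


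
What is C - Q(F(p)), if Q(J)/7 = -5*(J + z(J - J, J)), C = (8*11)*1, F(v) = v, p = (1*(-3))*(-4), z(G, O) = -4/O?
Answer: 1489/3 ≈ 496.33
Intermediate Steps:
p = 12 (p = -3*(-4) = 12)
C = 88 (C = 88*1 = 88)
Q(J) = -35*J + 140/J (Q(J) = 7*(-5*(J - 4/J)) = 7*(-5*J + 20/J) = -35*J + 140/J)
C - Q(F(p)) = 88 - (-35*12 + 140/12) = 88 - (-420 + 140*(1/12)) = 88 - (-420 + 35/3) = 88 - 1*(-1225/3) = 88 + 1225/3 = 1489/3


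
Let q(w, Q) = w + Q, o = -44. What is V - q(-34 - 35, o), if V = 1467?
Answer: 1580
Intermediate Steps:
q(w, Q) = Q + w
V - q(-34 - 35, o) = 1467 - (-44 + (-34 - 35)) = 1467 - (-44 - 69) = 1467 - 1*(-113) = 1467 + 113 = 1580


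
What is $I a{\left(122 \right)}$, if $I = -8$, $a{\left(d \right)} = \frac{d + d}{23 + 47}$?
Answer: $- \frac{976}{35} \approx -27.886$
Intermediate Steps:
$a{\left(d \right)} = \frac{d}{35}$ ($a{\left(d \right)} = \frac{2 d}{70} = 2 d \frac{1}{70} = \frac{d}{35}$)
$I a{\left(122 \right)} = - 8 \cdot \frac{1}{35} \cdot 122 = \left(-8\right) \frac{122}{35} = - \frac{976}{35}$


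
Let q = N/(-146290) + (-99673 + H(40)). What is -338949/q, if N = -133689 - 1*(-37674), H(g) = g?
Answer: 1101885538/323893679 ≈ 3.4020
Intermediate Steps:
N = -96015 (N = -133689 + 37674 = -96015)
q = -2915043111/29258 (q = -96015/(-146290) + (-99673 + 40) = -96015*(-1/146290) - 99633 = 19203/29258 - 99633 = -2915043111/29258 ≈ -99632.)
-338949/q = -338949/(-2915043111/29258) = -338949*(-29258/2915043111) = 1101885538/323893679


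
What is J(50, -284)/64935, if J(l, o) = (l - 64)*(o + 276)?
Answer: 112/64935 ≈ 0.0017248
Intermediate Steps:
J(l, o) = (-64 + l)*(276 + o)
J(50, -284)/64935 = (-17664 - 64*(-284) + 276*50 + 50*(-284))/64935 = (-17664 + 18176 + 13800 - 14200)*(1/64935) = 112*(1/64935) = 112/64935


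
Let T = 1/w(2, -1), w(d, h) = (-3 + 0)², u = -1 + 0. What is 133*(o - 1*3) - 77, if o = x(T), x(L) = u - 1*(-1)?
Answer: -476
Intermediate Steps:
u = -1
w(d, h) = 9 (w(d, h) = (-3)² = 9)
T = ⅑ (T = 1/9 = ⅑ ≈ 0.11111)
x(L) = 0 (x(L) = -1 - 1*(-1) = -1 + 1 = 0)
o = 0
133*(o - 1*3) - 77 = 133*(0 - 1*3) - 77 = 133*(0 - 3) - 77 = 133*(-3) - 77 = -399 - 77 = -476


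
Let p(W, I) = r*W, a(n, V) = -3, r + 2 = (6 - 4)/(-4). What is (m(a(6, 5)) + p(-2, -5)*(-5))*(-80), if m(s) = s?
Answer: 2240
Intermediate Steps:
r = -5/2 (r = -2 + (6 - 4)/(-4) = -2 + 2*(-1/4) = -2 - 1/2 = -5/2 ≈ -2.5000)
p(W, I) = -5*W/2
(m(a(6, 5)) + p(-2, -5)*(-5))*(-80) = (-3 - 5/2*(-2)*(-5))*(-80) = (-3 + 5*(-5))*(-80) = (-3 - 25)*(-80) = -28*(-80) = 2240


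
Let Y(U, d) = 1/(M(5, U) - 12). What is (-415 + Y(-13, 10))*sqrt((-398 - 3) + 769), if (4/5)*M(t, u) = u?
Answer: -187596*sqrt(23)/113 ≈ -7961.8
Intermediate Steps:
M(t, u) = 5*u/4
Y(U, d) = 1/(-12 + 5*U/4) (Y(U, d) = 1/(5*U/4 - 12) = 1/(-12 + 5*U/4))
(-415 + Y(-13, 10))*sqrt((-398 - 3) + 769) = (-415 + 4/(-48 + 5*(-13)))*sqrt((-398 - 3) + 769) = (-415 + 4/(-48 - 65))*sqrt(-401 + 769) = (-415 + 4/(-113))*sqrt(368) = (-415 + 4*(-1/113))*(4*sqrt(23)) = (-415 - 4/113)*(4*sqrt(23)) = -187596*sqrt(23)/113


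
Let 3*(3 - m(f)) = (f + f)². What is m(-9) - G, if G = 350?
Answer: -455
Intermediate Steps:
m(f) = 3 - 4*f²/3 (m(f) = 3 - (f + f)²/3 = 3 - 4*f²/3)
m(-9) - G = (3 - 4/3*(-9)²) - 1*350 = (3 - 4/3*81) - 350 = (3 - 108) - 350 = -105 - 350 = -455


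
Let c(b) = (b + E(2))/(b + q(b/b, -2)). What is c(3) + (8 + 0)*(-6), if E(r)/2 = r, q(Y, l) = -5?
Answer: -103/2 ≈ -51.500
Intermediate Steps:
E(r) = 2*r
c(b) = (4 + b)/(-5 + b) (c(b) = (b + 2*2)/(b - 5) = (b + 4)/(-5 + b) = (4 + b)/(-5 + b))
c(3) + (8 + 0)*(-6) = (4 + 3)/(-5 + 3) + (8 + 0)*(-6) = 7/(-2) + 8*(-6) = -1/2*7 - 48 = -7/2 - 48 = -103/2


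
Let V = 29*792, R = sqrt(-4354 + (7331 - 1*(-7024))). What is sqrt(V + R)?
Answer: sqrt(22968 + sqrt(10001)) ≈ 151.88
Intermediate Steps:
R = sqrt(10001) (R = sqrt(-4354 + (7331 + 7024)) = sqrt(-4354 + 14355) = sqrt(10001) ≈ 100.01)
V = 22968
sqrt(V + R) = sqrt(22968 + sqrt(10001))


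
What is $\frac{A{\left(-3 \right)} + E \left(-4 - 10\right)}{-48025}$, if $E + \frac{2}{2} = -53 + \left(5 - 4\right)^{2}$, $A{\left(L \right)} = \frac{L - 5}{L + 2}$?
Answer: $- \frac{30}{1921} \approx -0.015617$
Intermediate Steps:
$A{\left(L \right)} = \frac{-5 + L}{2 + L}$
$E = -53$ ($E = -1 - \left(53 - \left(5 - 4\right)^{2}\right) = -1 - \left(53 - 1^{2}\right) = -1 + \left(-53 + 1\right) = -1 - 52 = -53$)
$\frac{A{\left(-3 \right)} + E \left(-4 - 10\right)}{-48025} = \frac{\frac{-5 - 3}{2 - 3} - 53 \left(-4 - 10\right)}{-48025} = \left(\frac{1}{-1} \left(-8\right) - 53 \left(-4 - 10\right)\right) \left(- \frac{1}{48025}\right) = \left(\left(-1\right) \left(-8\right) - -742\right) \left(- \frac{1}{48025}\right) = \left(8 + 742\right) \left(- \frac{1}{48025}\right) = 750 \left(- \frac{1}{48025}\right) = - \frac{30}{1921}$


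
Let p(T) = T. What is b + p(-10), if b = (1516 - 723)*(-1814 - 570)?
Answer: -1890522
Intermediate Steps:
b = -1890512 (b = 793*(-2384) = -1890512)
b + p(-10) = -1890512 - 10 = -1890522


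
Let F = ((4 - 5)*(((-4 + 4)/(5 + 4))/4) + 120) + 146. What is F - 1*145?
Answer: 121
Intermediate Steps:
F = 266 (F = (-0/9/4 + 120) + 146 = (-0*(⅑)/4 + 120) + 146 = (-0/4 + 120) + 146 = (-1*0 + 120) + 146 = (0 + 120) + 146 = 120 + 146 = 266)
F - 1*145 = 266 - 1*145 = 266 - 145 = 121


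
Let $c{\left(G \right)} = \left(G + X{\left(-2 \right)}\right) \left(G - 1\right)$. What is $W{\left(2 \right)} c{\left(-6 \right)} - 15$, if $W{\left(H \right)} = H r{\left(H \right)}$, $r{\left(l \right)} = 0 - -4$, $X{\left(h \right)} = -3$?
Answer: $489$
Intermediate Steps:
$r{\left(l \right)} = 4$ ($r{\left(l \right)} = 0 + 4 = 4$)
$W{\left(H \right)} = 4 H$ ($W{\left(H \right)} = H 4 = 4 H$)
$c{\left(G \right)} = \left(-1 + G\right) \left(-3 + G\right)$ ($c{\left(G \right)} = \left(G - 3\right) \left(G - 1\right) = \left(-3 + G\right) \left(-1 + G\right) = \left(-1 + G\right) \left(-3 + G\right)$)
$W{\left(2 \right)} c{\left(-6 \right)} - 15 = 4 \cdot 2 \left(3 + \left(-6\right)^{2} - -24\right) - 15 = 8 \left(3 + 36 + 24\right) - 15 = 8 \cdot 63 - 15 = 504 - 15 = 489$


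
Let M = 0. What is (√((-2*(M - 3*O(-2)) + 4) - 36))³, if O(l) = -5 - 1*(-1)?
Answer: -112*I*√14 ≈ -419.07*I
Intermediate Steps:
O(l) = -4 (O(l) = -5 + 1 = -4)
(√((-2*(M - 3*O(-2)) + 4) - 36))³ = (√((-2*(0 - 3*(-4)) + 4) - 36))³ = (√((-2*(0 + 12) + 4) - 36))³ = (√((-2*12 + 4) - 36))³ = (√((-24 + 4) - 36))³ = (√(-20 - 36))³ = (√(-56))³ = (2*I*√14)³ = -112*I*√14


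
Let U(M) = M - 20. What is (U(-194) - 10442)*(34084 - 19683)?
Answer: -153457056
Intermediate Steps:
U(M) = -20 + M
(U(-194) - 10442)*(34084 - 19683) = ((-20 - 194) - 10442)*(34084 - 19683) = (-214 - 10442)*14401 = -10656*14401 = -153457056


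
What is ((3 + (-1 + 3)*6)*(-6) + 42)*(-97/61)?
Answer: 4656/61 ≈ 76.328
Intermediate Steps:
((3 + (-1 + 3)*6)*(-6) + 42)*(-97/61) = ((3 + 2*6)*(-6) + 42)*(-97*1/61) = ((3 + 12)*(-6) + 42)*(-97/61) = (15*(-6) + 42)*(-97/61) = (-90 + 42)*(-97/61) = -48*(-97/61) = 4656/61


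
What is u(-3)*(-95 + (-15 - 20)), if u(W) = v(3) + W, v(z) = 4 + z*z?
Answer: -1300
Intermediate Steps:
v(z) = 4 + z**2
u(W) = 13 + W (u(W) = (4 + 3**2) + W = (4 + 9) + W = 13 + W)
u(-3)*(-95 + (-15 - 20)) = (13 - 3)*(-95 + (-15 - 20)) = 10*(-95 - 35) = 10*(-130) = -1300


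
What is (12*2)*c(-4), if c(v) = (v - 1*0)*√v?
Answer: -192*I ≈ -192.0*I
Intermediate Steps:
c(v) = v^(3/2) (c(v) = (v + 0)*√v = v*√v = v^(3/2))
(12*2)*c(-4) = (12*2)*(-4)^(3/2) = 24*(-8*I) = -192*I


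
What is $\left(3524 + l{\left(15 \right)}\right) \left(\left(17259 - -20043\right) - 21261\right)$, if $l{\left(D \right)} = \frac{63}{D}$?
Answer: $\frac{282979281}{5} \approx 5.6596 \cdot 10^{7}$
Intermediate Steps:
$\left(3524 + l{\left(15 \right)}\right) \left(\left(17259 - -20043\right) - 21261\right) = \left(3524 + \frac{63}{15}\right) \left(\left(17259 - -20043\right) - 21261\right) = \left(3524 + 63 \cdot \frac{1}{15}\right) \left(\left(17259 + 20043\right) - 21261\right) = \left(3524 + \frac{21}{5}\right) \left(37302 - 21261\right) = \frac{17641}{5} \cdot 16041 = \frac{282979281}{5}$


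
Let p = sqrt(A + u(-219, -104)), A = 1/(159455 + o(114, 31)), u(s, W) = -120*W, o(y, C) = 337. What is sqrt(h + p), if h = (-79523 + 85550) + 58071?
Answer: sqrt(25572581410248 + 9987*sqrt(19916116955907))/19974 ≈ 253.40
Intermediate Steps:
A = 1/159792 (A = 1/(159455 + 337) = 1/159792 ≈ 6.2581e-6)
p = sqrt(19916116955907)/39948 (p = sqrt(1/159792 - 120*(-104)) = sqrt(1/159792 + 12480) = sqrt(1994204161/159792) = sqrt(19916116955907)/39948 ≈ 111.71)
h = 64098 (h = 6027 + 58071 = 64098)
sqrt(h + p) = sqrt(64098 + sqrt(19916116955907)/39948)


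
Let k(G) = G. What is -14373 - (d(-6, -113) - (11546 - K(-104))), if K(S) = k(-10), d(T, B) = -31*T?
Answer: -3003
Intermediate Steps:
K(S) = -10
-14373 - (d(-6, -113) - (11546 - K(-104))) = -14373 - (-31*(-6) - (11546 - 1*(-10))) = -14373 - (186 - (11546 + 10)) = -14373 - (186 - 1*11556) = -14373 - (186 - 11556) = -14373 - 1*(-11370) = -14373 + 11370 = -3003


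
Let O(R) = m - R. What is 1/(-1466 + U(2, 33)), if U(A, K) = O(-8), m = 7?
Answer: -1/1451 ≈ -0.00068918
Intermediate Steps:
O(R) = 7 - R
U(A, K) = 15 (U(A, K) = 7 - 1*(-8) = 7 + 8 = 15)
1/(-1466 + U(2, 33)) = 1/(-1466 + 15) = 1/(-1451) = -1/1451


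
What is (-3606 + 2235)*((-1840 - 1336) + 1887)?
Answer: 1767219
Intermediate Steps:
(-3606 + 2235)*((-1840 - 1336) + 1887) = -1371*(-3176 + 1887) = -1371*(-1289) = 1767219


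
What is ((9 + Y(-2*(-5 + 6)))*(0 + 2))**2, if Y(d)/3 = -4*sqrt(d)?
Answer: -828 - 864*I*sqrt(2) ≈ -828.0 - 1221.9*I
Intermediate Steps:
Y(d) = -12*sqrt(d) (Y(d) = 3*(-4*sqrt(d)) = -12*sqrt(d))
((9 + Y(-2*(-5 + 6)))*(0 + 2))**2 = ((9 - 12*I*sqrt(2)*sqrt(-5 + 6))*(0 + 2))**2 = ((9 - 12*I*sqrt(2))*2)**2 = (18 - 24*I*sqrt(2))**2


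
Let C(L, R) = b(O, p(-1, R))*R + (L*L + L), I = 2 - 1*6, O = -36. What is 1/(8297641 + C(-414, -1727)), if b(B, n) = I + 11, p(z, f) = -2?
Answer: 1/8456534 ≈ 1.1825e-7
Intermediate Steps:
I = -4 (I = 2 - 6 = -4)
b(B, n) = 7 (b(B, n) = -4 + 11 = 7)
C(L, R) = L + L**2 + 7*R (C(L, R) = 7*R + (L*L + L) = 7*R + (L**2 + L) = 7*R + (L + L**2) = L + L**2 + 7*R)
1/(8297641 + C(-414, -1727)) = 1/(8297641 + (-414 + (-414)**2 + 7*(-1727))) = 1/(8297641 + (-414 + 171396 - 12089)) = 1/(8297641 + 158893) = 1/8456534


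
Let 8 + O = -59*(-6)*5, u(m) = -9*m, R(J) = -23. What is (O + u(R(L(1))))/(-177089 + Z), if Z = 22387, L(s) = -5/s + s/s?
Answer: -1969/154702 ≈ -0.012728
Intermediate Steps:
L(s) = 1 - 5/s (L(s) = -5/s + 1 = 1 - 5/s)
O = 1762 (O = -8 - 59*(-6)*5 = -8 + 354*5 = -8 + 1770 = 1762)
(O + u(R(L(1))))/(-177089 + Z) = (1762 - 9*(-23))/(-177089 + 22387) = (1762 + 207)/(-154702) = 1969*(-1/154702) = -1969/154702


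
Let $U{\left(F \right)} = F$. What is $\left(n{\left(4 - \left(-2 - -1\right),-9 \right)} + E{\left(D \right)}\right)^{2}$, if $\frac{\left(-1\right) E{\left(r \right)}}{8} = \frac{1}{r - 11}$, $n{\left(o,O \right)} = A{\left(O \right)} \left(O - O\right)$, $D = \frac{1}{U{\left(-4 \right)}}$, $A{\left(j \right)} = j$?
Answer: $\frac{1024}{2025} \approx 0.50568$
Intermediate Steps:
$D = - \frac{1}{4}$ ($D = \frac{1}{-4} = - \frac{1}{4} \approx -0.25$)
$n{\left(o,O \right)} = 0$ ($n{\left(o,O \right)} = O \left(O - O\right) = O 0 = 0$)
$E{\left(r \right)} = - \frac{8}{-11 + r}$ ($E{\left(r \right)} = - \frac{8}{r - 11} = - \frac{8}{-11 + r}$)
$\left(n{\left(4 - \left(-2 - -1\right),-9 \right)} + E{\left(D \right)}\right)^{2} = \left(0 - \frac{8}{-11 - \frac{1}{4}}\right)^{2} = \left(0 - \frac{8}{- \frac{45}{4}}\right)^{2} = \left(0 - - \frac{32}{45}\right)^{2} = \left(0 + \frac{32}{45}\right)^{2} = \left(\frac{32}{45}\right)^{2} = \frac{1024}{2025}$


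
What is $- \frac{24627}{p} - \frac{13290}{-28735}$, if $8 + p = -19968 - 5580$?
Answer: $\frac{209459217}{146870332} \approx 1.4262$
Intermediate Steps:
$p = -25556$ ($p = -8 - 25548 = -25556$)
$- \frac{24627}{p} - \frac{13290}{-28735} = - \frac{24627}{-25556} - \frac{13290}{-28735} = \left(-24627\right) \left(- \frac{1}{25556}\right) - - \frac{2658}{5747} = \frac{24627}{25556} + \frac{2658}{5747} = \frac{209459217}{146870332}$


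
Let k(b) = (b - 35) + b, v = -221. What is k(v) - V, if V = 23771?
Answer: -24248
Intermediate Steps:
k(b) = -35 + 2*b (k(b) = (-35 + b) + b = -35 + 2*b)
k(v) - V = (-35 + 2*(-221)) - 1*23771 = (-35 - 442) - 23771 = -477 - 23771 = -24248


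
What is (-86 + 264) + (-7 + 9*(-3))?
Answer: 144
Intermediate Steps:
(-86 + 264) + (-7 + 9*(-3)) = 178 + (-7 - 27) = 178 - 34 = 144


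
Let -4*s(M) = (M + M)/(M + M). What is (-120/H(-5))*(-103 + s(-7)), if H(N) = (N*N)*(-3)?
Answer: -826/5 ≈ -165.20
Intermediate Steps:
s(M) = -1/4 (s(M) = -(M + M)/(4*(M + M)) = -2*M/(4*(2*M)) = -2*M*1/(2*M)/4 = -1/4*1 = -1/4)
H(N) = -3*N**2 (H(N) = N**2*(-3) = -3*N**2)
(-120/H(-5))*(-103 + s(-7)) = (-120/((-3*(-5)**2)))*(-103 - 1/4) = -120/((-3*25))*(-413/4) = -120/(-75)*(-413/4) = -120*(-1/75)*(-413/4) = (8/5)*(-413/4) = -826/5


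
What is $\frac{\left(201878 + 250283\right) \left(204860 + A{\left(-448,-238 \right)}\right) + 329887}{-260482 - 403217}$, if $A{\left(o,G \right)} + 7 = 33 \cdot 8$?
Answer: $- \frac{92746237724}{663699} \approx -1.3974 \cdot 10^{5}$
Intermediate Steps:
$A{\left(o,G \right)} = 257$ ($A{\left(o,G \right)} = -7 + 33 \cdot 8 = -7 + 264 = 257$)
$\frac{\left(201878 + 250283\right) \left(204860 + A{\left(-448,-238 \right)}\right) + 329887}{-260482 - 403217} = \frac{\left(201878 + 250283\right) \left(204860 + 257\right) + 329887}{-260482 - 403217} = \frac{452161 \cdot 205117 + 329887}{-663699} = \left(92745907837 + 329887\right) \left(- \frac{1}{663699}\right) = 92746237724 \left(- \frac{1}{663699}\right) = - \frac{92746237724}{663699}$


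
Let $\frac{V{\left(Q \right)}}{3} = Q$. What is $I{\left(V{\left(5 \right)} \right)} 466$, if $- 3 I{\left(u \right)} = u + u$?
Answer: $-4660$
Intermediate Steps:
$V{\left(Q \right)} = 3 Q$
$I{\left(u \right)} = - \frac{2 u}{3}$ ($I{\left(u \right)} = - \frac{u + u}{3} = - \frac{2 u}{3}$)
$I{\left(V{\left(5 \right)} \right)} 466 = - \frac{2 \cdot 3 \cdot 5}{3} \cdot 466 = \left(- \frac{2}{3}\right) 15 \cdot 466 = \left(-10\right) 466 = -4660$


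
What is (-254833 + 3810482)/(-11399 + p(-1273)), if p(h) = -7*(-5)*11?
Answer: -3555649/11014 ≈ -322.83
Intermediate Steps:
p(h) = 385 (p(h) = 35*11 = 385)
(-254833 + 3810482)/(-11399 + p(-1273)) = (-254833 + 3810482)/(-11399 + 385) = 3555649/(-11014) = 3555649*(-1/11014) = -3555649/11014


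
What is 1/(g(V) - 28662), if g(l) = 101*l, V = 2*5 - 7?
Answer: -1/28359 ≈ -3.5262e-5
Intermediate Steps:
V = 3 (V = 10 - 7 = 3)
1/(g(V) - 28662) = 1/(101*3 - 28662) = 1/(303 - 28662) = 1/(-28359) = -1/28359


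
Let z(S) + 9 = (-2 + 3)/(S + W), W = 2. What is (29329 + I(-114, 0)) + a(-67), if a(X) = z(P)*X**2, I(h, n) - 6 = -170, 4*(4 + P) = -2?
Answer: -65158/5 ≈ -13032.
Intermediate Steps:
P = -9/2 (P = -4 + (1/4)*(-2) = -4 - 1/2 = -9/2 ≈ -4.5000)
z(S) = -9 + 1/(2 + S) (z(S) = -9 + (-2 + 3)/(S + 2) = -9 + 1/(2 + S))
I(h, n) = -164 (I(h, n) = 6 - 170 = -164)
a(X) = -47*X**2/5 (a(X) = ((-17 - 9*(-9/2))/(2 - 9/2))*X**2 = ((-17 + 81/2)/(-5/2))*X**2 = (-2/5*47/2)*X**2 = -47*X**2/5)
(29329 + I(-114, 0)) + a(-67) = (29329 - 164) - 47/5*(-67)**2 = 29165 - 47/5*4489 = 29165 - 210983/5 = -65158/5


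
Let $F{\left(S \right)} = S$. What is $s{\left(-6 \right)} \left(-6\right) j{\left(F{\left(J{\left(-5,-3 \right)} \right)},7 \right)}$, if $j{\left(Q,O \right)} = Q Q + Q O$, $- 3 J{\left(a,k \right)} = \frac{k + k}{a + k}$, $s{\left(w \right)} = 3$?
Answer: $\frac{243}{8} \approx 30.375$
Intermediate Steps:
$J{\left(a,k \right)} = - \frac{2 k}{3 \left(a + k\right)}$ ($J{\left(a,k \right)} = - \frac{\left(k + k\right) \frac{1}{a + k}}{3} = - \frac{2 k \frac{1}{a + k}}{3} = - \frac{2 k}{3 \left(a + k\right)}$)
$j{\left(Q,O \right)} = Q^{2} + O Q$
$s{\left(-6 \right)} \left(-6\right) j{\left(F{\left(J{\left(-5,-3 \right)} \right)},7 \right)} = 3 \left(-6\right) \left(-2\right) \left(-3\right) \frac{1}{3 \left(-5\right) + 3 \left(-3\right)} \left(7 - - \frac{6}{3 \left(-5\right) + 3 \left(-3\right)}\right) = - 18 \left(-2\right) \left(-3\right) \frac{1}{-15 - 9} \left(7 - - \frac{6}{-15 - 9}\right) = - 18 \left(-2\right) \left(-3\right) \frac{1}{-24} \left(7 - - \frac{6}{-24}\right) = - 18 \left(-2\right) \left(-3\right) \left(- \frac{1}{24}\right) \left(7 - \left(-6\right) \left(- \frac{1}{24}\right)\right) = - 18 \left(- \frac{7 - \frac{1}{4}}{4}\right) = - 18 \left(\left(- \frac{1}{4}\right) \frac{27}{4}\right) = \left(-18\right) \left(- \frac{27}{16}\right) = \frac{243}{8}$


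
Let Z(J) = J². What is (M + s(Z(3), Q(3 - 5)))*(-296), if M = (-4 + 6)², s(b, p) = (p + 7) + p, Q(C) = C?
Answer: -2072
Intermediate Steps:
s(b, p) = 7 + 2*p (s(b, p) = (7 + p) + p = 7 + 2*p)
M = 4 (M = 2² = 4)
(M + s(Z(3), Q(3 - 5)))*(-296) = (4 + (7 + 2*(3 - 5)))*(-296) = (4 + (7 + 2*(-2)))*(-296) = (4 + (7 - 4))*(-296) = (4 + 3)*(-296) = 7*(-296) = -2072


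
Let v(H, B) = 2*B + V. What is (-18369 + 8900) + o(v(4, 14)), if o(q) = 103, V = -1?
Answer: -9366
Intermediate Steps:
v(H, B) = -1 + 2*B (v(H, B) = 2*B - 1 = -1 + 2*B)
(-18369 + 8900) + o(v(4, 14)) = (-18369 + 8900) + 103 = -9469 + 103 = -9366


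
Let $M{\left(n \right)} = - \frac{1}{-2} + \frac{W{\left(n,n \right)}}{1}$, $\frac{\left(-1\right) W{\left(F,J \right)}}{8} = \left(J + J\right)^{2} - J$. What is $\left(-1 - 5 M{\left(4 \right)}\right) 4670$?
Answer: $11191655$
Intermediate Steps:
$W{\left(F,J \right)} = - 32 J^{2} + 8 J$ ($W{\left(F,J \right)} = - 8 \left(\left(J + J\right)^{2} - J\right) = - 8 \left(\left(2 J\right)^{2} - J\right) = - 8 \left(4 J^{2} - J\right) = - 8 \left(- J + 4 J^{2}\right) = - 32 J^{2} + 8 J$)
$M{\left(n \right)} = \frac{1}{2} + 8 n \left(1 - 4 n\right)$ ($M{\left(n \right)} = - \frac{1}{-2} + \frac{8 n \left(1 - 4 n\right)}{1} = \left(-1\right) \left(- \frac{1}{2}\right) + 8 n \left(1 - 4 n\right) 1 = \frac{1}{2} + 8 n \left(1 - 4 n\right)$)
$\left(-1 - 5 M{\left(4 \right)}\right) 4670 = \left(-1 - 5 \left(\frac{1}{2} - 32 \left(-1 + 4 \cdot 4\right)\right)\right) 4670 = \left(-1 - 5 \left(\frac{1}{2} - 32 \left(-1 + 16\right)\right)\right) 4670 = \left(-1 - 5 \left(\frac{1}{2} - 32 \cdot 15\right)\right) 4670 = \left(-1 - 5 \left(\frac{1}{2} - 480\right)\right) 4670 = \left(-1 - - \frac{4795}{2}\right) 4670 = \left(-1 + \frac{4795}{2}\right) 4670 = \frac{4793}{2} \cdot 4670 = 11191655$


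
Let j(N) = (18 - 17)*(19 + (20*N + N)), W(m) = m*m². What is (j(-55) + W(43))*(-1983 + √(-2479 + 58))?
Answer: -155409693 + 235113*I*√269 ≈ -1.5541e+8 + 3.8561e+6*I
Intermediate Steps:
W(m) = m³
j(N) = 19 + 21*N (j(N) = 1*(19 + 21*N) = 19 + 21*N)
(j(-55) + W(43))*(-1983 + √(-2479 + 58)) = ((19 + 21*(-55)) + 43³)*(-1983 + √(-2479 + 58)) = ((19 - 1155) + 79507)*(-1983 + √(-2421)) = (-1136 + 79507)*(-1983 + 3*I*√269) = 78371*(-1983 + 3*I*√269) = -155409693 + 235113*I*√269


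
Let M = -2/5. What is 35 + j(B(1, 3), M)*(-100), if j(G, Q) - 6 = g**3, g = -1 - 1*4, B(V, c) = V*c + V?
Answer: 11935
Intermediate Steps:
M = -2/5 (M = -2*1/5 = -2/5 ≈ -0.40000)
B(V, c) = V + V*c
g = -5 (g = -1 - 4 = -5)
j(G, Q) = -119 (j(G, Q) = 6 + (-5)**3 = 6 - 125 = -119)
35 + j(B(1, 3), M)*(-100) = 35 - 119*(-100) = 35 + 11900 = 11935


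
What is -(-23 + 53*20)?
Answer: -1037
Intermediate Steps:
-(-23 + 53*20) = -(-23 + 1060) = -1*1037 = -1037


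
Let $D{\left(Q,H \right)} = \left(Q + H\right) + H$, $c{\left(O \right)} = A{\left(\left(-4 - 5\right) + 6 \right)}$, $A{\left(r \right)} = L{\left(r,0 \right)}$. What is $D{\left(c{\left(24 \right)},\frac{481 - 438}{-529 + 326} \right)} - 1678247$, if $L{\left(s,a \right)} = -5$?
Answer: $- \frac{340685242}{203} \approx -1.6783 \cdot 10^{6}$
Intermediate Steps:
$A{\left(r \right)} = -5$
$c{\left(O \right)} = -5$
$D{\left(Q,H \right)} = Q + 2 H$ ($D{\left(Q,H \right)} = \left(H + Q\right) + H = Q + 2 H$)
$D{\left(c{\left(24 \right)},\frac{481 - 438}{-529 + 326} \right)} - 1678247 = \left(-5 + 2 \frac{481 - 438}{-529 + 326}\right) - 1678247 = \left(-5 + 2 \frac{43}{-203}\right) - 1678247 = \left(-5 + 2 \cdot 43 \left(- \frac{1}{203}\right)\right) - 1678247 = \left(-5 + 2 \left(- \frac{43}{203}\right)\right) - 1678247 = \left(-5 - \frac{86}{203}\right) - 1678247 = - \frac{1101}{203} - 1678247 = - \frac{340685242}{203}$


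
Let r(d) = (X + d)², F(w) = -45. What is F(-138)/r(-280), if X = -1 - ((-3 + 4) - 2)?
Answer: -9/15680 ≈ -0.00057398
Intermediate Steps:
X = 0 (X = -1 - (1 - 2) = -1 - 1*(-1) = -1 + 1 = 0)
r(d) = d² (r(d) = (0 + d)² = d²)
F(-138)/r(-280) = -45/((-280)²) = -45/78400 = -45*1/78400 = -9/15680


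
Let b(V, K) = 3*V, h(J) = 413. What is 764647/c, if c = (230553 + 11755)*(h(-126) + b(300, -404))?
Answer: 58819/24473108 ≈ 0.0024034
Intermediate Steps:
c = 318150404 (c = (230553 + 11755)*(413 + 3*300) = 242308*(413 + 900) = 242308*1313 = 318150404)
764647/c = 764647/318150404 = 764647*(1/318150404) = 58819/24473108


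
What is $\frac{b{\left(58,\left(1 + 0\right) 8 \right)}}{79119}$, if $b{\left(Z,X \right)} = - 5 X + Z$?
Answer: $\frac{2}{8791} \approx 0.00022751$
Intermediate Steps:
$b{\left(Z,X \right)} = Z - 5 X$
$\frac{b{\left(58,\left(1 + 0\right) 8 \right)}}{79119} = \frac{58 - 5 \left(1 + 0\right) 8}{79119} = \left(58 - 5 \cdot 1 \cdot 8\right) \frac{1}{79119} = \left(58 - 40\right) \frac{1}{79119} = 18 \cdot \frac{1}{79119} = \frac{2}{8791}$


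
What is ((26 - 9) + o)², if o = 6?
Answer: 529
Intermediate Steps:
((26 - 9) + o)² = ((26 - 9) + 6)² = (17 + 6)² = 23² = 529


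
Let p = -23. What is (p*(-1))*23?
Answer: 529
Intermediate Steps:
(p*(-1))*23 = -23*(-1)*23 = 23*23 = 529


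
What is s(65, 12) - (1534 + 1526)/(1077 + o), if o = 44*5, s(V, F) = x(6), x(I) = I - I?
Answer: -3060/1297 ≈ -2.3593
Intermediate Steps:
x(I) = 0
s(V, F) = 0
o = 220
s(65, 12) - (1534 + 1526)/(1077 + o) = 0 - (1534 + 1526)/(1077 + 220) = 0 - 3060/1297 = -3060/1297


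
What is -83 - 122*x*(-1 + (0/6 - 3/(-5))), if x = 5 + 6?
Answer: 2269/5 ≈ 453.80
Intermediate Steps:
x = 11
-83 - 122*x*(-1 + (0/6 - 3/(-5))) = -83 - 1342*(-1 + (0/6 - 3/(-5))) = -83 - 1342*(-1 + (0*(⅙) - 3*(-⅕))) = -83 - 1342*(-1 + (0 + ⅗)) = -83 - 1342*(-1 + ⅗) = -83 - 1342*(-2)/5 = -83 - 122*(-22/5) = -83 + 2684/5 = 2269/5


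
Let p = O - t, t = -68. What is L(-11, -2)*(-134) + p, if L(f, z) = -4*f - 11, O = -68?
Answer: -4422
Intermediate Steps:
L(f, z) = -11 - 4*f
p = 0 (p = -68 - 1*(-68) = -68 + 68 = 0)
L(-11, -2)*(-134) + p = (-11 - 4*(-11))*(-134) + 0 = (-11 + 44)*(-134) + 0 = 33*(-134) + 0 = -4422 + 0 = -4422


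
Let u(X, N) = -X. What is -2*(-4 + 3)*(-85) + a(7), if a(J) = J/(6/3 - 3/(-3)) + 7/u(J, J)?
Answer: -506/3 ≈ -168.67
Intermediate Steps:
a(J) = -7/J + J/3 (a(J) = J/(6/3 - 3/(-3)) + 7/((-J)) = J/(6*(1/3) - 3*(-1/3)) + 7*(-1/J) = J/(2 + 1) - 7/J = J/3 - 7/J = -7/J + J/3)
-2*(-4 + 3)*(-85) + a(7) = -2*(-4 + 3)*(-85) + (-7/7 + (1/3)*7) = -2*(-1)*(-85) + (-7*1/7 + 7/3) = 2*(-85) + (-1 + 7/3) = -170 + 4/3 = -506/3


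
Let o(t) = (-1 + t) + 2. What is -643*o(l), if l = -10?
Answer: 5787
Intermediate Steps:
o(t) = 1 + t
-643*o(l) = -643*(1 - 10) = -643*(-9) = 5787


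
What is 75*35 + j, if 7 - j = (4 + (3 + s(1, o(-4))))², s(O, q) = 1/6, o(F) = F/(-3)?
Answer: 92903/36 ≈ 2580.6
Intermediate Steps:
o(F) = -F/3 (o(F) = F*(-⅓) = -F/3)
s(O, q) = ⅙
j = -1597/36 (j = 7 - (4 + (3 + ⅙))² = 7 - (4 + 19/6)² = 7 - (43/6)² = 7 - 1*1849/36 = 7 - 1849/36 = -1597/36 ≈ -44.361)
75*35 + j = 75*35 - 1597/36 = 2625 - 1597/36 = 92903/36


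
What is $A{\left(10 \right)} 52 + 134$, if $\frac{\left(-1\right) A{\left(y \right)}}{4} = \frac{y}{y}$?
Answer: $-74$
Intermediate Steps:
$A{\left(y \right)} = -4$ ($A{\left(y \right)} = - 4 \frac{y}{y} = \left(-4\right) 1 = -4$)
$A{\left(10 \right)} 52 + 134 = \left(-4\right) 52 + 134 = -208 + 134 = -74$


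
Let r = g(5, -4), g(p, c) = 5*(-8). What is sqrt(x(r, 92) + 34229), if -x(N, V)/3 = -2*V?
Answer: sqrt(34781) ≈ 186.50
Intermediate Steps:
g(p, c) = -40
r = -40
x(N, V) = 6*V (x(N, V) = -(-6)*V = 6*V)
sqrt(x(r, 92) + 34229) = sqrt(6*92 + 34229) = sqrt(552 + 34229) = sqrt(34781)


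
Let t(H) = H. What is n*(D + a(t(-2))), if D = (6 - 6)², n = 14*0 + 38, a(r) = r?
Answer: -76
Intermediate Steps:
n = 38 (n = 0 + 38 = 38)
D = 0 (D = 0² = 0)
n*(D + a(t(-2))) = 38*(0 - 2) = 38*(-2) = -76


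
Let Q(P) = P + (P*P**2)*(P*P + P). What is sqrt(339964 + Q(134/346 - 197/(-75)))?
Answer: sqrt(64947716338279645280463290394)/436869871875 ≈ 583.35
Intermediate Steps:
Q(P) = P + P**3*(P + P**2) (Q(P) = P + P**3*(P**2 + P) = P + P**3*(P + P**2))
sqrt(339964 + Q(134/346 - 197/(-75))) = sqrt(339964 + ((134/346 - 197/(-75)) + (134/346 - 197/(-75))**4 + (134/346 - 197/(-75))**5)) = sqrt(339964 + ((134*(1/346) - 197*(-1/75)) + (134*(1/346) - 197*(-1/75))**4 + (134*(1/346) - 197*(-1/75))**5)) = sqrt(339964 + ((67/173 + 197/75) + (67/173 + 197/75)**4 + (67/173 + 197/75)**5)) = sqrt(339964 + (39106/12975 + (39106/12975)**4 + (39106/12975)**5)) = sqrt(339964 + (39106/12975 + 2338694981660743696/28341932937890625 + 91457005952825042975776/367736579869130859375)) = sqrt(339964 + 122909912969342343212626/367736579869130859375) = sqrt(125140108551598545819775126/367736579869130859375) = sqrt(64947716338279645280463290394)/436869871875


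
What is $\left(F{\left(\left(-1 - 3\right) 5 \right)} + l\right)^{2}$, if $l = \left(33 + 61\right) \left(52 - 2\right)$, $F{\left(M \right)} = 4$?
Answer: $22127616$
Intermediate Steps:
$l = 4700$ ($l = 94 \cdot 50 = 4700$)
$\left(F{\left(\left(-1 - 3\right) 5 \right)} + l\right)^{2} = \left(4 + 4700\right)^{2} = 4704^{2} = 22127616$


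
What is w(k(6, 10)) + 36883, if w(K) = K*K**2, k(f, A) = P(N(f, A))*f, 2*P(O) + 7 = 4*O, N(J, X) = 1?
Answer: 36154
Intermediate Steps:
P(O) = -7/2 + 2*O (P(O) = -7/2 + (4*O)/2 = -7/2 + 2*O)
k(f, A) = -3*f/2 (k(f, A) = (-7/2 + 2*1)*f = (-7/2 + 2)*f = -3*f/2)
w(K) = K**3
w(k(6, 10)) + 36883 = (-3/2*6)**3 + 36883 = (-9)**3 + 36883 = -729 + 36883 = 36154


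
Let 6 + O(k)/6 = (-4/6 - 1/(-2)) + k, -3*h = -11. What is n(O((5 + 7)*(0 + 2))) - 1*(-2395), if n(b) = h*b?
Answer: 8362/3 ≈ 2787.3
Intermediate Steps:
h = 11/3 (h = -⅓*(-11) = 11/3 ≈ 3.6667)
O(k) = -37 + 6*k (O(k) = -36 + 6*((-4/6 - 1/(-2)) + k) = -36 + 6*((-4*⅙ - 1*(-½)) + k) = -36 + 6*((-⅔ + ½) + k) = -36 + 6*(-⅙ + k) = -36 + (-1 + 6*k) = -37 + 6*k)
n(b) = 11*b/3
n(O((5 + 7)*(0 + 2))) - 1*(-2395) = 11*(-37 + 6*((5 + 7)*(0 + 2)))/3 - 1*(-2395) = 11*(-37 + 6*(12*2))/3 + 2395 = 11*(-37 + 6*24)/3 + 2395 = 11*(-37 + 144)/3 + 2395 = (11/3)*107 + 2395 = 1177/3 + 2395 = 8362/3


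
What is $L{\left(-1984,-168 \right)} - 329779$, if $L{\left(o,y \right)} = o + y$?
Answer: $-331931$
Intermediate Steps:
$L{\left(-1984,-168 \right)} - 329779 = \left(-1984 - 168\right) - 329779 = -2152 - 329779 = -331931$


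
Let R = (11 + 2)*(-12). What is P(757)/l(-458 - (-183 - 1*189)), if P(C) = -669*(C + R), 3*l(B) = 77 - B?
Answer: -1206207/163 ≈ -7400.0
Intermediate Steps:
R = -156 (R = 13*(-12) = -156)
l(B) = 77/3 - B/3 (l(B) = (77 - B)/3 = 77/3 - B/3)
P(C) = 104364 - 669*C (P(C) = -669*(C - 156) = -669*(-156 + C) = 104364 - 669*C)
P(757)/l(-458 - (-183 - 1*189)) = (104364 - 669*757)/(77/3 - (-458 - (-183 - 1*189))/3) = (104364 - 506433)/(77/3 - (-458 - (-183 - 189))/3) = -402069/(77/3 - (-458 - 1*(-372))/3) = -402069/(77/3 - (-458 + 372)/3) = -402069/(77/3 - ⅓*(-86)) = -402069/(77/3 + 86/3) = -402069/163/3 = -402069*3/163 = -1206207/163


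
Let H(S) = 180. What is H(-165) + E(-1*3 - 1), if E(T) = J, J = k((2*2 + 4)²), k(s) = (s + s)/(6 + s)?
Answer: 6364/35 ≈ 181.83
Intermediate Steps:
k(s) = 2*s/(6 + s) (k(s) = (2*s)/(6 + s) = 2*s/(6 + s))
J = 64/35 (J = 2*(2*2 + 4)²/(6 + (2*2 + 4)²) = 2*(4 + 4)²/(6 + (4 + 4)²) = 2*8²/(6 + 8²) = 2*64/(6 + 64) = 2*64/70 = 2*64*(1/70) = 64/35 ≈ 1.8286)
E(T) = 64/35
H(-165) + E(-1*3 - 1) = 180 + 64/35 = 6364/35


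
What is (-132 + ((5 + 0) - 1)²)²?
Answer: 13456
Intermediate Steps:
(-132 + ((5 + 0) - 1)²)² = (-132 + (5 - 1)²)² = (-132 + 4²)² = (-132 + 16)² = (-116)² = 13456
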